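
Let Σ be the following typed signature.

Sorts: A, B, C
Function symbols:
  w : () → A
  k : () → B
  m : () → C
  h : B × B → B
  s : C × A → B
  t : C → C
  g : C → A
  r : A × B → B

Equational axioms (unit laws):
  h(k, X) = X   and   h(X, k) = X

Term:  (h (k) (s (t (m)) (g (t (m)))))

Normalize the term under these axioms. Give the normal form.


normal form = (s (t (m)) (g (t (m))))

1. (h (k) (s (t (m)) (g (t (m)))))  →  (s (t (m)) (g (t (m))))


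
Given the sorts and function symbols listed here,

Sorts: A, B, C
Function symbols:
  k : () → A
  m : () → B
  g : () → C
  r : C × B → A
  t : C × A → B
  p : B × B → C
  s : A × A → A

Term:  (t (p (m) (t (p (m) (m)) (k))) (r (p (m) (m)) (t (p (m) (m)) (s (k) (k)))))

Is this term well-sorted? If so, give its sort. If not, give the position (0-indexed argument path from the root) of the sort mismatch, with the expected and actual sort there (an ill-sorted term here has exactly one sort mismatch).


    (m) : B
        (m) : B
        (m) : B
      (p (m) (m)) : C
      (k) : A
    (t (p (m) (m)) (k)) : B
  (p (m) (t (p (m) (m)) (k))) : C
      (m) : B
      (m) : B
    (p (m) (m)) : C
        (m) : B
        (m) : B
      (p (m) (m)) : C
        (k) : A
        (k) : A
      (s (k) (k)) : A
    (t (p (m) (m)) (s (k) (k))) : B
  (r (p (m) (m)) (t (p (m) (m)) (s (k) (k)))) : A
(t (p (m) (t (p (m) (m)) (k))) (r (p (m) (m)) (t (p (m) (m)) (s (k) (k))))) : B

well-sorted; sort = B


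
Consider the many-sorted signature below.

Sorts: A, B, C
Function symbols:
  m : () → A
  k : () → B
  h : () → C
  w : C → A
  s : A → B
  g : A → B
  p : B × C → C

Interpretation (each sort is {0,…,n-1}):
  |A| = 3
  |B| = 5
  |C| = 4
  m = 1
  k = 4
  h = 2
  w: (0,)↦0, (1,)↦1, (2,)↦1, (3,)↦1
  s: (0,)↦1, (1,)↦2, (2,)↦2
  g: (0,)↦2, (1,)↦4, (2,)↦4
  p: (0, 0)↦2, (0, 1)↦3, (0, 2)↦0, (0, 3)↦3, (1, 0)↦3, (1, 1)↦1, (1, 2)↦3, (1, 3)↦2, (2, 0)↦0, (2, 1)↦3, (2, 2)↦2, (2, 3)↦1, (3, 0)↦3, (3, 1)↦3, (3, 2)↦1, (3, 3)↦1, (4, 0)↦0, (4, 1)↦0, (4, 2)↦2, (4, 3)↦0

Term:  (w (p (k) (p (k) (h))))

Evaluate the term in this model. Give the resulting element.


  k = 4
  k = 4
  h = 2
  (p (k) (h)) = p(4, 2) = 2
  (p (k) (p (k) (h))) = p(4, 2) = 2
  (w (p (k) (p (k) (h)))) = w(2,) = 1

value = 1


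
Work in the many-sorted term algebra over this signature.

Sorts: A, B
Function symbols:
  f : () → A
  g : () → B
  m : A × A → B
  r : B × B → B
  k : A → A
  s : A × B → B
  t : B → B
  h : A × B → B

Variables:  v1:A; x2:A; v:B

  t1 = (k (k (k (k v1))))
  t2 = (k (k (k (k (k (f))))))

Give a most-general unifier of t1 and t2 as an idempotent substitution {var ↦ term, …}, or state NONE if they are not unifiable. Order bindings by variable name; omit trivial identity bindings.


{v1 ↦ (k (f))}


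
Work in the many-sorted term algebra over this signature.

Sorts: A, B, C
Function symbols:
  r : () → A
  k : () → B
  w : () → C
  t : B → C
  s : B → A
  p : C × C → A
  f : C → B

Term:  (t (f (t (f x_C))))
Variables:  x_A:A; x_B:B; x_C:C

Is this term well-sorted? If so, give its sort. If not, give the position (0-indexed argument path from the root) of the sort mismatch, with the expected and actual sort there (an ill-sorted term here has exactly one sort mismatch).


well-sorted; sort = C

        x_C : C
      (f x_C) : B
    (t (f x_C)) : C
  (f (t (f x_C))) : B
(t (f (t (f x_C)))) : C


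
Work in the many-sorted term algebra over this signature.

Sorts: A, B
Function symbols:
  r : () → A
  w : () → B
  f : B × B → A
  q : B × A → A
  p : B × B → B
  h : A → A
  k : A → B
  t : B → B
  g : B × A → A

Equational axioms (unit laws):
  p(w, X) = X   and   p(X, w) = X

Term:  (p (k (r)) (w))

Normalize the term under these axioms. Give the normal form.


1. (p (k (r)) (w))  →  (k (r))

normal form = (k (r))


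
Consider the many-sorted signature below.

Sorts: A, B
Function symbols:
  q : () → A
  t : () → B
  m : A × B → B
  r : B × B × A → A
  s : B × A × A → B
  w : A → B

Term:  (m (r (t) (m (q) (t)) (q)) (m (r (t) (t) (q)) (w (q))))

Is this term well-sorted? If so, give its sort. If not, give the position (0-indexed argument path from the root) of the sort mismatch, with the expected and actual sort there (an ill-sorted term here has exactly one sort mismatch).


    (t) : B
      (q) : A
      (t) : B
    (m (q) (t)) : B
    (q) : A
  (r (t) (m (q) (t)) (q)) : A
      (t) : B
      (t) : B
      (q) : A
    (r (t) (t) (q)) : A
      (q) : A
    (w (q)) : B
  (m (r (t) (t) (q)) (w (q))) : B
(m (r (t) (m (q) (t)) (q)) (m (r (t) (t) (q)) (w (q)))) : B

well-sorted; sort = B


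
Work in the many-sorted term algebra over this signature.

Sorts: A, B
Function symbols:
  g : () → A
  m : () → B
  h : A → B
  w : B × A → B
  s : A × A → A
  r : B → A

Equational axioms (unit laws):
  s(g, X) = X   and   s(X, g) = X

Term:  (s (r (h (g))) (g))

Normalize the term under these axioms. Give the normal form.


1. (s (r (h (g))) (g))  →  (r (h (g)))

normal form = (r (h (g)))


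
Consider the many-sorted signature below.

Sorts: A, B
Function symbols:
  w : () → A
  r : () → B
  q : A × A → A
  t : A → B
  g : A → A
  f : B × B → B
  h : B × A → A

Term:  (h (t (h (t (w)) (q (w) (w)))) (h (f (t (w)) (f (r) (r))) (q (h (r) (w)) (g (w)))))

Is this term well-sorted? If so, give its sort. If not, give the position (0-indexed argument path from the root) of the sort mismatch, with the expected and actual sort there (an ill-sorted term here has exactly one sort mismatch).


well-sorted; sort = A

        (w) : A
      (t (w)) : B
        (w) : A
        (w) : A
      (q (w) (w)) : A
    (h (t (w)) (q (w) (w))) : A
  (t (h (t (w)) (q (w) (w)))) : B
        (w) : A
      (t (w)) : B
        (r) : B
        (r) : B
      (f (r) (r)) : B
    (f (t (w)) (f (r) (r))) : B
        (r) : B
        (w) : A
      (h (r) (w)) : A
        (w) : A
      (g (w)) : A
    (q (h (r) (w)) (g (w))) : A
  (h (f (t (w)) (f (r) (r))) (q (h (r) (w)) (g (w)))) : A
(h (t (h (t (w)) (q (w) (w)))) (h (f (t (w)) (f (r) (r))) (q (h (r) (w)) (g (w))))) : A


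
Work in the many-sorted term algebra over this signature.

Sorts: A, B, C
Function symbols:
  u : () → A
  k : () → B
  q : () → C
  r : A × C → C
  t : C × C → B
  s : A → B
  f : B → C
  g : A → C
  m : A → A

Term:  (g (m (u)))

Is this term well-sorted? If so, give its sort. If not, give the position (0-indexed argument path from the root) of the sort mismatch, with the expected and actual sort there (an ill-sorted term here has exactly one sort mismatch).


well-sorted; sort = C

    (u) : A
  (m (u)) : A
(g (m (u))) : C


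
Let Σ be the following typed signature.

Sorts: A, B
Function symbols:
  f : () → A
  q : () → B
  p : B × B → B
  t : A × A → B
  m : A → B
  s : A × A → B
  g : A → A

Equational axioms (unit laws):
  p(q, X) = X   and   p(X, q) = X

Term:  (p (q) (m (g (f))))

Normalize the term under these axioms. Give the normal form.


1. (p (q) (m (g (f))))  →  (m (g (f)))

normal form = (m (g (f)))


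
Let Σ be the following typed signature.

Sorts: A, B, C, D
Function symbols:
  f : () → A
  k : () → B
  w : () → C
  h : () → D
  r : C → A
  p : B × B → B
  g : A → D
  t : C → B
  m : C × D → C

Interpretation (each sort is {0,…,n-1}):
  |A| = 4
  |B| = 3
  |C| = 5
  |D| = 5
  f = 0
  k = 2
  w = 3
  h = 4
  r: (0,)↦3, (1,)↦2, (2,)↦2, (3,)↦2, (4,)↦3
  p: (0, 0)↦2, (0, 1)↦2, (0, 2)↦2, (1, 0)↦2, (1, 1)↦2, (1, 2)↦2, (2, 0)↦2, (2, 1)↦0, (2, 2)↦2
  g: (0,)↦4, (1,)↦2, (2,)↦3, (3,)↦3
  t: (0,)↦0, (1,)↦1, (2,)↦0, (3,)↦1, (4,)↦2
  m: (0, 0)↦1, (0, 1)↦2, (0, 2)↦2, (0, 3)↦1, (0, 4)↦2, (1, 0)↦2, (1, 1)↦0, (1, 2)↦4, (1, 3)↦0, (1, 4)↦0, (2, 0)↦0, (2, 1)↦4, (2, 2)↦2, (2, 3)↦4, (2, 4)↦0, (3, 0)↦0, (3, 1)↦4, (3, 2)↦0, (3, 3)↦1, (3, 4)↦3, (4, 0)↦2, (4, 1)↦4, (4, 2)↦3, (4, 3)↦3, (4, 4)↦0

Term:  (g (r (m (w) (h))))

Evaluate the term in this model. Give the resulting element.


value = 3

  w = 3
  h = 4
  (m (w) (h)) = m(3, 4) = 3
  (r (m (w) (h))) = r(3,) = 2
  (g (r (m (w) (h)))) = g(2,) = 3


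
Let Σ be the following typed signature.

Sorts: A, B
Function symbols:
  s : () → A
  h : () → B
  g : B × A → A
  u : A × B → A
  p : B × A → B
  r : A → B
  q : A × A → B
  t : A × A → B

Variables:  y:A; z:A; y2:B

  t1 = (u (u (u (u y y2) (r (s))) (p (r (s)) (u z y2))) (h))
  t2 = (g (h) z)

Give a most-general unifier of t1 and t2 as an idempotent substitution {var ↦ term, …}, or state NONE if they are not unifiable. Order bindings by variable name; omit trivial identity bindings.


head clash or occurs-check failure — not unifiable

NONE (not unifiable)


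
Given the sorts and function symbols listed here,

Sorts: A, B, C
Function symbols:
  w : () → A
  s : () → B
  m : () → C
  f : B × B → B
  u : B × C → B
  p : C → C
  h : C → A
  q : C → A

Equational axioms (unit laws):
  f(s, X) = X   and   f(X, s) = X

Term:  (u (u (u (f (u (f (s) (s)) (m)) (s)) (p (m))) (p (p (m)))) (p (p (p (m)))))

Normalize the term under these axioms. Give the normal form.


1. (u (u (u (f (u (f (s) (s)) (m)) (s)) (p (m))) (p (p (m)))) (p (p (p (m)))))  →  (u (u (u (u (f (s) (s)) (m)) (p (m))) (p (p (m)))) (p (p (p (m)))))
2. (u (u (u (u (f (s) (s)) (m)) (p (m))) (p (p (m)))) (p (p (p (m)))))  →  (u (u (u (u (s) (m)) (p (m))) (p (p (m)))) (p (p (p (m)))))

normal form = (u (u (u (u (s) (m)) (p (m))) (p (p (m)))) (p (p (p (m)))))


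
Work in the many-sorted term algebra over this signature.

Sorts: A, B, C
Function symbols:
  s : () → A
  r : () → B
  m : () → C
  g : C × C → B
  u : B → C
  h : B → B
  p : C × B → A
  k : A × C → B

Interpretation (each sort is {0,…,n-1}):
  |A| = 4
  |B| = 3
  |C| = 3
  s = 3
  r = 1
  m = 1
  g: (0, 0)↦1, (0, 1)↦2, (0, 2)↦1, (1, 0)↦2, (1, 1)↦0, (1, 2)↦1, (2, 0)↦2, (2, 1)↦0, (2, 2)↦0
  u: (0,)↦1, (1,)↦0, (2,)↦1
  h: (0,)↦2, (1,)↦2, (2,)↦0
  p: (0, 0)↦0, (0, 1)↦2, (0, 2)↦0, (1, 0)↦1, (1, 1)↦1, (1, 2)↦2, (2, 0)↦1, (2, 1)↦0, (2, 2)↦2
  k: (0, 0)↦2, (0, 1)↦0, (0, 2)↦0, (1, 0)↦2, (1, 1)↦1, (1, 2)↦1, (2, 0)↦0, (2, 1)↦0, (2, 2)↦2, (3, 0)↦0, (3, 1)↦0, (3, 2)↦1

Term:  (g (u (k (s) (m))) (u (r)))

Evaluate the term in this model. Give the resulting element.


value = 2

  s = 3
  m = 1
  (k (s) (m)) = k(3, 1) = 0
  (u (k (s) (m))) = u(0,) = 1
  r = 1
  (u (r)) = u(1,) = 0
  (g (u (k (s) (m))) (u (r))) = g(1, 0) = 2


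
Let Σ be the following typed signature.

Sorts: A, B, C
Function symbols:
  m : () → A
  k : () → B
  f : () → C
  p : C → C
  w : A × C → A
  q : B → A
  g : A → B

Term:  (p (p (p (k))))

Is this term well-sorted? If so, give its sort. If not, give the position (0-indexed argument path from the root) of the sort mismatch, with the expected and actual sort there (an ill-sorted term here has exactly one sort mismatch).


ill-sorted at position [0, 0, 0]: expected C, got B

      (k) : B
    (p (k)) : ✗ arg 0 at [0, 0, 0] has sort B, expected C


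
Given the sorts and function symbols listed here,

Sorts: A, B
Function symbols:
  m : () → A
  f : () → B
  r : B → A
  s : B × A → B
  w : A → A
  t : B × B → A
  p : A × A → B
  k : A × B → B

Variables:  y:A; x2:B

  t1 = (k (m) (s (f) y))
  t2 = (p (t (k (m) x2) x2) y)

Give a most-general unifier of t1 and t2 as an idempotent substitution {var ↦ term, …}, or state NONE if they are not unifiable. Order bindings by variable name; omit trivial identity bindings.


NONE (not unifiable)

head clash or occurs-check failure — not unifiable


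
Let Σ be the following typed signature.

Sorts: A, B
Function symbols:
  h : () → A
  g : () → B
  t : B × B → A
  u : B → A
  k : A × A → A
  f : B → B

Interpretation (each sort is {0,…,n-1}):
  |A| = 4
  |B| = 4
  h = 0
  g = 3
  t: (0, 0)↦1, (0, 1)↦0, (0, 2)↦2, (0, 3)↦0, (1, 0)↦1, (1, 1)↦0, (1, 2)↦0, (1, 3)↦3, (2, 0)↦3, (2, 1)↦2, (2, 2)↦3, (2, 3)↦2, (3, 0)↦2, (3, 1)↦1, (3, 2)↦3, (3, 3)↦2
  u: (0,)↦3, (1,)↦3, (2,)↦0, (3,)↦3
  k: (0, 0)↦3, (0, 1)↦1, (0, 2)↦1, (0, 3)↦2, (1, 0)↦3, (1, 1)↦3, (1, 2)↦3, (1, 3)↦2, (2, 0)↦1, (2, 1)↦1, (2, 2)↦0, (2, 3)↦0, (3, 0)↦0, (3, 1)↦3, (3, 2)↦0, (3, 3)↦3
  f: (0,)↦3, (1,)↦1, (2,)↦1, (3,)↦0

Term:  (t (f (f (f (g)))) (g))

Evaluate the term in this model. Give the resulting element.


value = 0

  g = 3
  (f (g)) = f(3,) = 0
  (f (f (g))) = f(0,) = 3
  (f (f (f (g)))) = f(3,) = 0
  g = 3
  (t (f (f (f (g)))) (g)) = t(0, 3) = 0


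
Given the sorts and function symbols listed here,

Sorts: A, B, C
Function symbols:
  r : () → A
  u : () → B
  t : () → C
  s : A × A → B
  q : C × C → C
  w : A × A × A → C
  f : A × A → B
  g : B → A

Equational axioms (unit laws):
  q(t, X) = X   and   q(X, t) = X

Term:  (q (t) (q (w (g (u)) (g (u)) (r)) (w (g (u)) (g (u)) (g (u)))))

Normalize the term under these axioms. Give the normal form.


normal form = (q (w (g (u)) (g (u)) (r)) (w (g (u)) (g (u)) (g (u))))

1. (q (t) (q (w (g (u)) (g (u)) (r)) (w (g (u)) (g (u)) (g (u)))))  →  (q (w (g (u)) (g (u)) (r)) (w (g (u)) (g (u)) (g (u))))


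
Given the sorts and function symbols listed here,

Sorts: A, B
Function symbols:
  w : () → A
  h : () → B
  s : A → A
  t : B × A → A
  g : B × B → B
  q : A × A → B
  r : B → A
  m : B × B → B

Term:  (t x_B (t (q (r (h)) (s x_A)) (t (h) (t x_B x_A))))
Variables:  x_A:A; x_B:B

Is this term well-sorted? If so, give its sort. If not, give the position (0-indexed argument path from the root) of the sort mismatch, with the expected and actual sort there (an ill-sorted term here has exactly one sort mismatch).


  x_B : B
        (h) : B
      (r (h)) : A
        x_A : A
      (s x_A) : A
    (q (r (h)) (s x_A)) : B
      (h) : B
        x_B : B
        x_A : A
      (t x_B x_A) : A
    (t (h) (t x_B x_A)) : A
  (t (q (r (h)) (s x_A)) (t (h) (t x_B x_A))) : A
(t x_B (t (q (r (h)) (s x_A)) (t (h) (t x_B x_A)))) : A

well-sorted; sort = A


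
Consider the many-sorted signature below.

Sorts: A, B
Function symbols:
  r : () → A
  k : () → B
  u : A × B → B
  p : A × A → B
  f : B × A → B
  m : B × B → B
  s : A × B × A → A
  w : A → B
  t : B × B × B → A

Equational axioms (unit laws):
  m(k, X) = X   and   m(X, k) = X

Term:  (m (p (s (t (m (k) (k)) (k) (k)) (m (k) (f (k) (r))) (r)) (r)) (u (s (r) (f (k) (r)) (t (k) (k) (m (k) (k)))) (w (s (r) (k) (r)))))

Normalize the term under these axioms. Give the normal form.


normal form = (m (p (s (t (k) (k) (k)) (f (k) (r)) (r)) (r)) (u (s (r) (f (k) (r)) (t (k) (k) (k))) (w (s (r) (k) (r)))))

1. (m (p (s (t (m (k) (k)) (k) (k)) (m (k) (f (k) (r))) (r)) (r)) (u (s (r) (f (k) (r)) (t (k) (k) (m (k) (k)))) (w (s (r) (k) (r)))))  →  (m (p (s (t (k) (k) (k)) (m (k) (f (k) (r))) (r)) (r)) (u (s (r) (f (k) (r)) (t (k) (k) (m (k) (k)))) (w (s (r) (k) (r)))))
2. (m (p (s (t (k) (k) (k)) (m (k) (f (k) (r))) (r)) (r)) (u (s (r) (f (k) (r)) (t (k) (k) (m (k) (k)))) (w (s (r) (k) (r)))))  →  (m (p (s (t (k) (k) (k)) (f (k) (r)) (r)) (r)) (u (s (r) (f (k) (r)) (t (k) (k) (m (k) (k)))) (w (s (r) (k) (r)))))
3. (m (p (s (t (k) (k) (k)) (f (k) (r)) (r)) (r)) (u (s (r) (f (k) (r)) (t (k) (k) (m (k) (k)))) (w (s (r) (k) (r)))))  →  (m (p (s (t (k) (k) (k)) (f (k) (r)) (r)) (r)) (u (s (r) (f (k) (r)) (t (k) (k) (k))) (w (s (r) (k) (r)))))


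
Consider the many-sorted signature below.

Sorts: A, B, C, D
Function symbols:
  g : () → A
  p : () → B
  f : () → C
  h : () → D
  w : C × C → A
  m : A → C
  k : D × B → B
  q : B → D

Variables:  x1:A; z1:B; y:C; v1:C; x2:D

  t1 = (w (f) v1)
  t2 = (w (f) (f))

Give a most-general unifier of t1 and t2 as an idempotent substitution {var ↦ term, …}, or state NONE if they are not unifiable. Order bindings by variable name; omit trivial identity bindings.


{v1 ↦ (f)}


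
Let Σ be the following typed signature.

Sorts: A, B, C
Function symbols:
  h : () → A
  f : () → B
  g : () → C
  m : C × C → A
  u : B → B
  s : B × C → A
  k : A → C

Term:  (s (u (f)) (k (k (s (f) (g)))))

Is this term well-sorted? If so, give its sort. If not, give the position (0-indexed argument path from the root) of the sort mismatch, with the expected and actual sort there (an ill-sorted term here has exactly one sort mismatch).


    (f) : B
  (u (f)) : B
        (f) : B
        (g) : C
      (s (f) (g)) : A
    (k (s (f) (g))) : C
  (k (k (s (f) (g)))) : ✗ arg 0 at [1, 0] has sort C, expected A

ill-sorted at position [1, 0]: expected A, got C


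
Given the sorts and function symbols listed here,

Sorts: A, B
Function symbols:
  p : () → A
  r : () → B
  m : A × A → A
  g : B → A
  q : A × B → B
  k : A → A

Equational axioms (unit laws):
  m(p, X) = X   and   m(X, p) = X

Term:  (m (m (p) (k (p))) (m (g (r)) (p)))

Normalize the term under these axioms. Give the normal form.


normal form = (m (k (p)) (g (r)))

1. (m (m (p) (k (p))) (m (g (r)) (p)))  →  (m (k (p)) (m (g (r)) (p)))
2. (m (k (p)) (m (g (r)) (p)))  →  (m (k (p)) (g (r)))


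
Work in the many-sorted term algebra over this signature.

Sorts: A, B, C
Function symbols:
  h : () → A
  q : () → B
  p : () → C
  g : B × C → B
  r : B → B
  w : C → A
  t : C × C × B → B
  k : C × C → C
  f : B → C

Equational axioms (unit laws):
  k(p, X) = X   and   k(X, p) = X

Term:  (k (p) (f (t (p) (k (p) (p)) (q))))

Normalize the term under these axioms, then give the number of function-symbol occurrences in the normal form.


size = 5

1. (k (p) (f (t (p) (k (p) (p)) (q))))  →  (f (t (p) (k (p) (p)) (q)))
2. (f (t (p) (k (p) (p)) (q)))  →  (f (t (p) (p) (q)))
normal form: (f (t (p) (p) (q)))


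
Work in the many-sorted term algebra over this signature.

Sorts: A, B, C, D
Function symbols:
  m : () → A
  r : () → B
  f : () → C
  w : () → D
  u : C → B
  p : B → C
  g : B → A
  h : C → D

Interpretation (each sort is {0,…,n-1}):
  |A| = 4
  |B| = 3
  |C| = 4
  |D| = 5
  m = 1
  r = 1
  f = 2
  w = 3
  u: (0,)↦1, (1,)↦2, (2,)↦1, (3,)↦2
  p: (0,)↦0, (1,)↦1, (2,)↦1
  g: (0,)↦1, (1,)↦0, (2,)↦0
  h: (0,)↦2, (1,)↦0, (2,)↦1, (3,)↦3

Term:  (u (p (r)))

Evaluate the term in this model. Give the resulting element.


  r = 1
  (p (r)) = p(1,) = 1
  (u (p (r))) = u(1,) = 2

value = 2


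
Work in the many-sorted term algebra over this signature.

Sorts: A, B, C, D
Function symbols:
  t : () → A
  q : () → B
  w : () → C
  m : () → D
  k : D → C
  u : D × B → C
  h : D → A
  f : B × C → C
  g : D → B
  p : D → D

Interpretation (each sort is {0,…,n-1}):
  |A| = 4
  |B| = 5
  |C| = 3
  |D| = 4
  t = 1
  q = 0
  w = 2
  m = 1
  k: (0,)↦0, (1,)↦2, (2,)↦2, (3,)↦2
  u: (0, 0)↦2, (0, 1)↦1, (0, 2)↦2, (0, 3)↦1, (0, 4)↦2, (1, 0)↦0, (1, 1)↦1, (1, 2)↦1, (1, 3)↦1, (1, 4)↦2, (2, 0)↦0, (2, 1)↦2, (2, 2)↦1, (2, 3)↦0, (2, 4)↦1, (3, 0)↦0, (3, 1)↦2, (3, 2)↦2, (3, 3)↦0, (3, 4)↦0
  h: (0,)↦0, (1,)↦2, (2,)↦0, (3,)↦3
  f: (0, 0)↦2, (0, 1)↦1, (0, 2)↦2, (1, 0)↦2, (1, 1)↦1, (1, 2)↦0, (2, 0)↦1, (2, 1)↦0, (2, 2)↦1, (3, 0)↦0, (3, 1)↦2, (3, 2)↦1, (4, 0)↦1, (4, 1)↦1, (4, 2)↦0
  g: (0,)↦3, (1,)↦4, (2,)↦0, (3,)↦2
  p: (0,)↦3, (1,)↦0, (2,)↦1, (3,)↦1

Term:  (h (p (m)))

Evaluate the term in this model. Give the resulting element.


value = 0

  m = 1
  (p (m)) = p(1,) = 0
  (h (p (m))) = h(0,) = 0


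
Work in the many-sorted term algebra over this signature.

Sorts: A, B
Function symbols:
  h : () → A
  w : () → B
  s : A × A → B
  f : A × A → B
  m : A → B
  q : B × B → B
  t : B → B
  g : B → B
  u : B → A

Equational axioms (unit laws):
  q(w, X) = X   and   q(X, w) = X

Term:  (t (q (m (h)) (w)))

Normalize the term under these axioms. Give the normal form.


1. (t (q (m (h)) (w)))  →  (t (m (h)))

normal form = (t (m (h)))


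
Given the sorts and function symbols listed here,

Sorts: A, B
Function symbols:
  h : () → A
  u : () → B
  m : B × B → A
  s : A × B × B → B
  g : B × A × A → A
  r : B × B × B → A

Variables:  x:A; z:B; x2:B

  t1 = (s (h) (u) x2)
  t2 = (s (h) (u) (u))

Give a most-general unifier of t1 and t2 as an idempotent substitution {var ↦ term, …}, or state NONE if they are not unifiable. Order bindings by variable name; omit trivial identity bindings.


{x2 ↦ (u)}


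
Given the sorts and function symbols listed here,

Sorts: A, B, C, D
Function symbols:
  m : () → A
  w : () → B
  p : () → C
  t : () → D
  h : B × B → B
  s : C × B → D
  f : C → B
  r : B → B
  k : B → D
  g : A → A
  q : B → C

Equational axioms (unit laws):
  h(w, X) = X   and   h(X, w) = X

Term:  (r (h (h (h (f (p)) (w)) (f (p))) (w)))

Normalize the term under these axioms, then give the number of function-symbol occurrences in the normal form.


size = 6

1. (r (h (h (h (f (p)) (w)) (f (p))) (w)))  →  (r (h (h (f (p)) (w)) (f (p))))
2. (r (h (h (f (p)) (w)) (f (p))))  →  (r (h (f (p)) (f (p))))
normal form: (r (h (f (p)) (f (p))))


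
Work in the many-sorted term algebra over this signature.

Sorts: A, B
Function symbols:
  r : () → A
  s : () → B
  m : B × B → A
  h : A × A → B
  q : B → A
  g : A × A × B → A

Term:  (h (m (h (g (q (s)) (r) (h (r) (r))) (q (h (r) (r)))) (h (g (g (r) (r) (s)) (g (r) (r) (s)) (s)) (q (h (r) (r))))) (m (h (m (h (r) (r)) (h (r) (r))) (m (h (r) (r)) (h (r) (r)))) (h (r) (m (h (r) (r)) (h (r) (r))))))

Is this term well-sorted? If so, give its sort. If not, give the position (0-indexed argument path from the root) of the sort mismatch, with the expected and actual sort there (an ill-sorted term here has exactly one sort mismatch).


well-sorted; sort = B

          (s) : B
        (q (s)) : A
        (r) : A
          (r) : A
          (r) : A
        (h (r) (r)) : B
      (g (q (s)) (r) (h (r) (r))) : A
          (r) : A
          (r) : A
        (h (r) (r)) : B
      (q (h (r) (r))) : A
    (h (g (q (s)) (r) (h (r) (r))) (q (h (r) (r)))) : B
          (r) : A
          (r) : A
          (s) : B
        (g (r) (r) (s)) : A
          (r) : A
          (r) : A
          (s) : B
        (g (r) (r) (s)) : A
        (s) : B
      (g (g (r) (r) (s)) (g (r) (r) (s)) (s)) : A
          (r) : A
          (r) : A
        (h (r) (r)) : B
      (q (h (r) (r))) : A
    (h (g (g (r) (r) (s)) (g (r) (r) (s)) (s)) (q (h (r) (r)))) : B
  (m (h (g (q (s)) (r) (h (r) (r))) (q (h (r) (r)))) (h (g (g (r) (r) (s)) (g (r) (r) (s)) (s)) (q (h (r) (r))))) : A
          (r) : A
          (r) : A
        (h (r) (r)) : B
          (r) : A
          (r) : A
        (h (r) (r)) : B
      (m (h (r) (r)) (h (r) (r))) : A
          (r) : A
          (r) : A
        (h (r) (r)) : B
          (r) : A
          (r) : A
        (h (r) (r)) : B
      (m (h (r) (r)) (h (r) (r))) : A
    (h (m (h (r) (r)) (h (r) (r))) (m (h (r) (r)) (h (r) (r)))) : B
      (r) : A
          (r) : A
          (r) : A
        (h (r) (r)) : B
          (r) : A
          (r) : A
        (h (r) (r)) : B
      (m (h (r) (r)) (h (r) (r))) : A
    (h (r) (m (h (r) (r)) (h (r) (r)))) : B
  (m (h (m (h (r) (r)) (h (r) (r))) (m (h (r) (r)) (h (r) (r)))) (h (r) (m (h (r) (r)) (h (r) (r))))) : A
(h (m (h (g (q (s)) (r) (h (r) (r))) (q (h (r) (r)))) (h (g (g (r) (r) (s)) (g (r) (r) (s)) (s)) (q (h (r) (r))))) (m (h (m (h (r) (r)) (h (r) (r))) (m (h (r) (r)) (h (r) (r)))) (h (r) (m (h (r) (r)) (h (r) (r)))))) : B


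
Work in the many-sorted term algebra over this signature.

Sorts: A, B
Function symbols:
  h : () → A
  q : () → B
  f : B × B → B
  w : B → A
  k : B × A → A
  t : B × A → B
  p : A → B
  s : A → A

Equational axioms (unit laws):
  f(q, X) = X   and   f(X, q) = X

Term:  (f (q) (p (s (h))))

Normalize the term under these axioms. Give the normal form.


1. (f (q) (p (s (h))))  →  (p (s (h)))

normal form = (p (s (h)))


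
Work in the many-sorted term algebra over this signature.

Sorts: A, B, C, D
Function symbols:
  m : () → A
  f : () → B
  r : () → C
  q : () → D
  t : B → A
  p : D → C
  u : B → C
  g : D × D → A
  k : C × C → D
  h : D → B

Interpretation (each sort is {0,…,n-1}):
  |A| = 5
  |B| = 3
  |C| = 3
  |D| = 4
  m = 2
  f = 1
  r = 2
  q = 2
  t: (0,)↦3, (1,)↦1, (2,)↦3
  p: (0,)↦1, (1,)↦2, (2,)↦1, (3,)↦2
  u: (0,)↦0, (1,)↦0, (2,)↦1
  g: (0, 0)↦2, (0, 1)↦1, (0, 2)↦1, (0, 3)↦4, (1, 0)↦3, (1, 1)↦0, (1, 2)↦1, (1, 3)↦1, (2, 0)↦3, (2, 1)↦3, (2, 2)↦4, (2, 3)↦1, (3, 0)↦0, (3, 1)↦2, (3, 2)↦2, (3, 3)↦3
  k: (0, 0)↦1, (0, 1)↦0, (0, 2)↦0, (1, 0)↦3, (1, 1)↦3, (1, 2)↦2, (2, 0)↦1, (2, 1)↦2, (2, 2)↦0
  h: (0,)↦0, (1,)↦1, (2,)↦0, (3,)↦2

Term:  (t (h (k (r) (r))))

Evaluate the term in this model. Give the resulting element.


  r = 2
  r = 2
  (k (r) (r)) = k(2, 2) = 0
  (h (k (r) (r))) = h(0,) = 0
  (t (h (k (r) (r)))) = t(0,) = 3

value = 3


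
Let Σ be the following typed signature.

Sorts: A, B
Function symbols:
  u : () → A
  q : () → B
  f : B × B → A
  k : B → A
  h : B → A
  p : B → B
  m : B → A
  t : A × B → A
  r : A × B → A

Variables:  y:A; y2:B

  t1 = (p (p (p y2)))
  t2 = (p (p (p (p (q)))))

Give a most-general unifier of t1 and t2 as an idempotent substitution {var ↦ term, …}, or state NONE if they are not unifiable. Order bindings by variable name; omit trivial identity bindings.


{y2 ↦ (p (q))}


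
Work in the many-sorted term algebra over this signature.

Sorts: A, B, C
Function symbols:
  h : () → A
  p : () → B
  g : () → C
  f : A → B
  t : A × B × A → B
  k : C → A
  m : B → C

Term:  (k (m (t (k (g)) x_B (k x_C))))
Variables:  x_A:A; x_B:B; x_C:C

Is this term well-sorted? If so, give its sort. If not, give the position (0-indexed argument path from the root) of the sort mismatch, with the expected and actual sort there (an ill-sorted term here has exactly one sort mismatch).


well-sorted; sort = A

        (g) : C
      (k (g)) : A
      x_B : B
        x_C : C
      (k x_C) : A
    (t (k (g)) x_B (k x_C)) : B
  (m (t (k (g)) x_B (k x_C))) : C
(k (m (t (k (g)) x_B (k x_C)))) : A


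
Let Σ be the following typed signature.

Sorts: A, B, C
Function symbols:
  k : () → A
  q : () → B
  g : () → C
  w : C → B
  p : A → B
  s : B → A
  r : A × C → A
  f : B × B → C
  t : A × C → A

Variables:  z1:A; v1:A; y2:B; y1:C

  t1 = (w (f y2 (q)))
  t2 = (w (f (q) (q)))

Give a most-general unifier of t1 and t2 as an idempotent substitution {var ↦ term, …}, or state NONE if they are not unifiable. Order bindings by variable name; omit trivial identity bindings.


{y2 ↦ (q)}


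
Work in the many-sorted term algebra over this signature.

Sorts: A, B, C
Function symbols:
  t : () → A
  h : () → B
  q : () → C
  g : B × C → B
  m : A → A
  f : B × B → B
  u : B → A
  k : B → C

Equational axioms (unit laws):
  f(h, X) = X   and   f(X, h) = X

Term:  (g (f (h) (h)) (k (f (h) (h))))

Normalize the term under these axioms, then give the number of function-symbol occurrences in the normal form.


size = 4

1. (g (f (h) (h)) (k (f (h) (h))))  →  (g (h) (k (f (h) (h))))
2. (g (h) (k (f (h) (h))))  →  (g (h) (k (h)))
normal form: (g (h) (k (h)))


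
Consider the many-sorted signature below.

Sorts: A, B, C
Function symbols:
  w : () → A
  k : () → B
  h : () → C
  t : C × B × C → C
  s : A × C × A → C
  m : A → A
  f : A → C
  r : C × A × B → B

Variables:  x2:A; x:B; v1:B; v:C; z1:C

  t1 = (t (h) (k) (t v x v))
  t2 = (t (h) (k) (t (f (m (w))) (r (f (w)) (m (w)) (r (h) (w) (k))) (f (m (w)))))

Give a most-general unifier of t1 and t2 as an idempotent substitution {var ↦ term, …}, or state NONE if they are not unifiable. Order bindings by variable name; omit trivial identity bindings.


{v ↦ (f (m (w))), x ↦ (r (f (w)) (m (w)) (r (h) (w) (k)))}


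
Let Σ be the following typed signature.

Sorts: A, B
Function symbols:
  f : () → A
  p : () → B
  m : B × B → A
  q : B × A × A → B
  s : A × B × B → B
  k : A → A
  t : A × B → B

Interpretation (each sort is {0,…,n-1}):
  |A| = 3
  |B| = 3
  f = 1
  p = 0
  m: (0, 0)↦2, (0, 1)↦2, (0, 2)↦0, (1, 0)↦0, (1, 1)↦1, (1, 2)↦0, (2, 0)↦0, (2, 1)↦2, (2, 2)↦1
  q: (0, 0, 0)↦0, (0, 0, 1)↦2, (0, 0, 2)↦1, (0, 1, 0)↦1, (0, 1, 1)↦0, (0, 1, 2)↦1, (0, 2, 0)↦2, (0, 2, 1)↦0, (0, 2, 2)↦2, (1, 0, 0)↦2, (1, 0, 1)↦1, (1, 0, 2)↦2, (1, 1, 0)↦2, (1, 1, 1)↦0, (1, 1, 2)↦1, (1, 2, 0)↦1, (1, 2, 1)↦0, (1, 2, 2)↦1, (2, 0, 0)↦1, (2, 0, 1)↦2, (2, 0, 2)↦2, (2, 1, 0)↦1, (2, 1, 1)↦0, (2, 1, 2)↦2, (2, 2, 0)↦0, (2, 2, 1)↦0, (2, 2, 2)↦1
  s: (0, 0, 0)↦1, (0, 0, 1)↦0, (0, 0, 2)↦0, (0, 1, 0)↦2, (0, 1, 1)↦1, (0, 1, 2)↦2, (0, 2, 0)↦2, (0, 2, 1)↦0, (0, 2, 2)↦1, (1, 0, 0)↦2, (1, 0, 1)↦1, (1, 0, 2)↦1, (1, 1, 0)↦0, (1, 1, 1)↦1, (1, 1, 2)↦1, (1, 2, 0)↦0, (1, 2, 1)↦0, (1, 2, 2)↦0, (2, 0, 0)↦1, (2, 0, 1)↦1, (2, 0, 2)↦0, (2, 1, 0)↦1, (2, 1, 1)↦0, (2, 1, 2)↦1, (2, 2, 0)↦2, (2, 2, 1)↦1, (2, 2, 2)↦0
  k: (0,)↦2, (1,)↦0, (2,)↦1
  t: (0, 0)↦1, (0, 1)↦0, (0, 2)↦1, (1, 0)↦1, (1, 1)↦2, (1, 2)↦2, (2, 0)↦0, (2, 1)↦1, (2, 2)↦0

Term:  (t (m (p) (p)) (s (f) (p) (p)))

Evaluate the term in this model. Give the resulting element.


  p = 0
  p = 0
  (m (p) (p)) = m(0, 0) = 2
  f = 1
  p = 0
  p = 0
  (s (f) (p) (p)) = s(1, 0, 0) = 2
  (t (m (p) (p)) (s (f) (p) (p))) = t(2, 2) = 0

value = 0


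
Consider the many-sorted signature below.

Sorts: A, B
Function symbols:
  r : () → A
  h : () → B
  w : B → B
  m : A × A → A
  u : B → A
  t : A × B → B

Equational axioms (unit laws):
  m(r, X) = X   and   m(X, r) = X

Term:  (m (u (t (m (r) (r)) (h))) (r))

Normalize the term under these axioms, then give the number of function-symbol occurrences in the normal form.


size = 4

1. (m (u (t (m (r) (r)) (h))) (r))  →  (u (t (m (r) (r)) (h)))
2. (u (t (m (r) (r)) (h)))  →  (u (t (r) (h)))
normal form: (u (t (r) (h)))


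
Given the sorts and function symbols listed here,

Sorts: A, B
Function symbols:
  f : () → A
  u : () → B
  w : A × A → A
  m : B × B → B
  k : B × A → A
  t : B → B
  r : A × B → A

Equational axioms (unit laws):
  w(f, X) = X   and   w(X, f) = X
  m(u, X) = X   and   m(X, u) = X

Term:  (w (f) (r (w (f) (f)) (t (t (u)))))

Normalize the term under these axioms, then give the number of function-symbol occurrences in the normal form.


1. (w (f) (r (w (f) (f)) (t (t (u)))))  →  (r (w (f) (f)) (t (t (u))))
2. (r (w (f) (f)) (t (t (u))))  →  (r (f) (t (t (u))))
normal form: (r (f) (t (t (u))))

size = 5


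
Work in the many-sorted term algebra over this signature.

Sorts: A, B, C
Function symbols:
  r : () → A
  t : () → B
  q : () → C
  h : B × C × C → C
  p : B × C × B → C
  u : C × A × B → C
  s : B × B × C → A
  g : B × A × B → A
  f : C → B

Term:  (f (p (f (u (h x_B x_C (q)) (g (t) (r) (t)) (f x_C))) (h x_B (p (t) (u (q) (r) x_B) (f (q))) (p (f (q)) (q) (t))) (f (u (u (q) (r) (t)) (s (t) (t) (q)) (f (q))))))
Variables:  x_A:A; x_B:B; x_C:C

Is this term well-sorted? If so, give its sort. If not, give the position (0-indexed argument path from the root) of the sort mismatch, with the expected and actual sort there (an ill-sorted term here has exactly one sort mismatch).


well-sorted; sort = B

          x_B : B
          x_C : C
          (q) : C
        (h x_B x_C (q)) : C
          (t) : B
          (r) : A
          (t) : B
        (g (t) (r) (t)) : A
          x_C : C
        (f x_C) : B
      (u (h x_B x_C (q)) (g (t) (r) (t)) (f x_C)) : C
    (f (u (h x_B x_C (q)) (g (t) (r) (t)) (f x_C))) : B
      x_B : B
        (t) : B
          (q) : C
          (r) : A
          x_B : B
        (u (q) (r) x_B) : C
          (q) : C
        (f (q)) : B
      (p (t) (u (q) (r) x_B) (f (q))) : C
          (q) : C
        (f (q)) : B
        (q) : C
        (t) : B
      (p (f (q)) (q) (t)) : C
    (h x_B (p (t) (u (q) (r) x_B) (f (q))) (p (f (q)) (q) (t))) : C
          (q) : C
          (r) : A
          (t) : B
        (u (q) (r) (t)) : C
          (t) : B
          (t) : B
          (q) : C
        (s (t) (t) (q)) : A
          (q) : C
        (f (q)) : B
      (u (u (q) (r) (t)) (s (t) (t) (q)) (f (q))) : C
    (f (u (u (q) (r) (t)) (s (t) (t) (q)) (f (q)))) : B
  (p (f (u (h x_B x_C (q)) (g (t) (r) (t)) (f x_C))) (h x_B (p (t) (u (q) (r) x_B) (f (q))) (p (f (q)) (q) (t))) (f (u (u (q) (r) (t)) (s (t) (t) (q)) (f (q))))) : C
(f (p (f (u (h x_B x_C (q)) (g (t) (r) (t)) (f x_C))) (h x_B (p (t) (u (q) (r) x_B) (f (q))) (p (f (q)) (q) (t))) (f (u (u (q) (r) (t)) (s (t) (t) (q)) (f (q)))))) : B


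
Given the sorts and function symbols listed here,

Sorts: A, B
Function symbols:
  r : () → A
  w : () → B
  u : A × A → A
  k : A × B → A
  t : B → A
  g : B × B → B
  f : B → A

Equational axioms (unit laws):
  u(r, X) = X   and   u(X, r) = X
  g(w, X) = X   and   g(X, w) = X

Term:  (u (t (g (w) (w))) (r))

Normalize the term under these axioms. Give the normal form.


normal form = (t (w))

1. (u (t (g (w) (w))) (r))  →  (t (g (w) (w)))
2. (t (g (w) (w)))  →  (t (w))


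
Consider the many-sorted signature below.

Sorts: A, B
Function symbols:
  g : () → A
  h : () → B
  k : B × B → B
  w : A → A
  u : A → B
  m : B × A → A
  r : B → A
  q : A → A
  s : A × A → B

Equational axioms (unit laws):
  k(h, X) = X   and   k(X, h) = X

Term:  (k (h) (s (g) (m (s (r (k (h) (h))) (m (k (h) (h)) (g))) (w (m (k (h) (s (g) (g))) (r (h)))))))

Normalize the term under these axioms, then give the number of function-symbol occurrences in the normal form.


size = 16

1. (k (h) (s (g) (m (s (r (k (h) (h))) (m (k (h) (h)) (g))) (w (m (k (h) (s (g) (g))) (r (h)))))))  →  (s (g) (m (s (r (k (h) (h))) (m (k (h) (h)) (g))) (w (m (k (h) (s (g) (g))) (r (h))))))
2. (s (g) (m (s (r (k (h) (h))) (m (k (h) (h)) (g))) (w (m (k (h) (s (g) (g))) (r (h))))))  →  (s (g) (m (s (r (h)) (m (k (h) (h)) (g))) (w (m (k (h) (s (g) (g))) (r (h))))))
3. (s (g) (m (s (r (h)) (m (k (h) (h)) (g))) (w (m (k (h) (s (g) (g))) (r (h))))))  →  (s (g) (m (s (r (h)) (m (h) (g))) (w (m (k (h) (s (g) (g))) (r (h))))))
4. (s (g) (m (s (r (h)) (m (h) (g))) (w (m (k (h) (s (g) (g))) (r (h))))))  →  (s (g) (m (s (r (h)) (m (h) (g))) (w (m (s (g) (g)) (r (h))))))
normal form: (s (g) (m (s (r (h)) (m (h) (g))) (w (m (s (g) (g)) (r (h))))))


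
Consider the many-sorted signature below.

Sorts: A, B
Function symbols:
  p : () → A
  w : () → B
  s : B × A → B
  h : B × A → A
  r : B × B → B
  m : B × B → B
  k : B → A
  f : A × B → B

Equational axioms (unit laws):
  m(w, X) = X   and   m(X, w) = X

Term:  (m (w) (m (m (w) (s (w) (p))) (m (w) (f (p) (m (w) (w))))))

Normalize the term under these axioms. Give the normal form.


normal form = (m (s (w) (p)) (f (p) (w)))

1. (m (w) (m (m (w) (s (w) (p))) (m (w) (f (p) (m (w) (w))))))  →  (m (m (w) (s (w) (p))) (m (w) (f (p) (m (w) (w)))))
2. (m (m (w) (s (w) (p))) (m (w) (f (p) (m (w) (w)))))  →  (m (s (w) (p)) (m (w) (f (p) (m (w) (w)))))
3. (m (s (w) (p)) (m (w) (f (p) (m (w) (w)))))  →  (m (s (w) (p)) (f (p) (m (w) (w))))
4. (m (s (w) (p)) (f (p) (m (w) (w))))  →  (m (s (w) (p)) (f (p) (w)))


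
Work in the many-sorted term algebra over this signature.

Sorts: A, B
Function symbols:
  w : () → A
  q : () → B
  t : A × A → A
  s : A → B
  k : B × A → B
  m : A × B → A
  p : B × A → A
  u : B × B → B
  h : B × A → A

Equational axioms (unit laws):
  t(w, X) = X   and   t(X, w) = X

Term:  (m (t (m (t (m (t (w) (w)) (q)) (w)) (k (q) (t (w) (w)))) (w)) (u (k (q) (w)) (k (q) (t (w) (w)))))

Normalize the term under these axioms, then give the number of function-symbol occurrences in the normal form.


size = 15

1. (m (t (m (t (m (t (w) (w)) (q)) (w)) (k (q) (t (w) (w)))) (w)) (u (k (q) (w)) (k (q) (t (w) (w)))))  →  (m (m (t (m (t (w) (w)) (q)) (w)) (k (q) (t (w) (w)))) (u (k (q) (w)) (k (q) (t (w) (w)))))
2. (m (m (t (m (t (w) (w)) (q)) (w)) (k (q) (t (w) (w)))) (u (k (q) (w)) (k (q) (t (w) (w)))))  →  (m (m (m (t (w) (w)) (q)) (k (q) (t (w) (w)))) (u (k (q) (w)) (k (q) (t (w) (w)))))
3. (m (m (m (t (w) (w)) (q)) (k (q) (t (w) (w)))) (u (k (q) (w)) (k (q) (t (w) (w)))))  →  (m (m (m (w) (q)) (k (q) (t (w) (w)))) (u (k (q) (w)) (k (q) (t (w) (w)))))
4. (m (m (m (w) (q)) (k (q) (t (w) (w)))) (u (k (q) (w)) (k (q) (t (w) (w)))))  →  (m (m (m (w) (q)) (k (q) (w))) (u (k (q) (w)) (k (q) (t (w) (w)))))
5. (m (m (m (w) (q)) (k (q) (w))) (u (k (q) (w)) (k (q) (t (w) (w)))))  →  (m (m (m (w) (q)) (k (q) (w))) (u (k (q) (w)) (k (q) (w))))
normal form: (m (m (m (w) (q)) (k (q) (w))) (u (k (q) (w)) (k (q) (w))))


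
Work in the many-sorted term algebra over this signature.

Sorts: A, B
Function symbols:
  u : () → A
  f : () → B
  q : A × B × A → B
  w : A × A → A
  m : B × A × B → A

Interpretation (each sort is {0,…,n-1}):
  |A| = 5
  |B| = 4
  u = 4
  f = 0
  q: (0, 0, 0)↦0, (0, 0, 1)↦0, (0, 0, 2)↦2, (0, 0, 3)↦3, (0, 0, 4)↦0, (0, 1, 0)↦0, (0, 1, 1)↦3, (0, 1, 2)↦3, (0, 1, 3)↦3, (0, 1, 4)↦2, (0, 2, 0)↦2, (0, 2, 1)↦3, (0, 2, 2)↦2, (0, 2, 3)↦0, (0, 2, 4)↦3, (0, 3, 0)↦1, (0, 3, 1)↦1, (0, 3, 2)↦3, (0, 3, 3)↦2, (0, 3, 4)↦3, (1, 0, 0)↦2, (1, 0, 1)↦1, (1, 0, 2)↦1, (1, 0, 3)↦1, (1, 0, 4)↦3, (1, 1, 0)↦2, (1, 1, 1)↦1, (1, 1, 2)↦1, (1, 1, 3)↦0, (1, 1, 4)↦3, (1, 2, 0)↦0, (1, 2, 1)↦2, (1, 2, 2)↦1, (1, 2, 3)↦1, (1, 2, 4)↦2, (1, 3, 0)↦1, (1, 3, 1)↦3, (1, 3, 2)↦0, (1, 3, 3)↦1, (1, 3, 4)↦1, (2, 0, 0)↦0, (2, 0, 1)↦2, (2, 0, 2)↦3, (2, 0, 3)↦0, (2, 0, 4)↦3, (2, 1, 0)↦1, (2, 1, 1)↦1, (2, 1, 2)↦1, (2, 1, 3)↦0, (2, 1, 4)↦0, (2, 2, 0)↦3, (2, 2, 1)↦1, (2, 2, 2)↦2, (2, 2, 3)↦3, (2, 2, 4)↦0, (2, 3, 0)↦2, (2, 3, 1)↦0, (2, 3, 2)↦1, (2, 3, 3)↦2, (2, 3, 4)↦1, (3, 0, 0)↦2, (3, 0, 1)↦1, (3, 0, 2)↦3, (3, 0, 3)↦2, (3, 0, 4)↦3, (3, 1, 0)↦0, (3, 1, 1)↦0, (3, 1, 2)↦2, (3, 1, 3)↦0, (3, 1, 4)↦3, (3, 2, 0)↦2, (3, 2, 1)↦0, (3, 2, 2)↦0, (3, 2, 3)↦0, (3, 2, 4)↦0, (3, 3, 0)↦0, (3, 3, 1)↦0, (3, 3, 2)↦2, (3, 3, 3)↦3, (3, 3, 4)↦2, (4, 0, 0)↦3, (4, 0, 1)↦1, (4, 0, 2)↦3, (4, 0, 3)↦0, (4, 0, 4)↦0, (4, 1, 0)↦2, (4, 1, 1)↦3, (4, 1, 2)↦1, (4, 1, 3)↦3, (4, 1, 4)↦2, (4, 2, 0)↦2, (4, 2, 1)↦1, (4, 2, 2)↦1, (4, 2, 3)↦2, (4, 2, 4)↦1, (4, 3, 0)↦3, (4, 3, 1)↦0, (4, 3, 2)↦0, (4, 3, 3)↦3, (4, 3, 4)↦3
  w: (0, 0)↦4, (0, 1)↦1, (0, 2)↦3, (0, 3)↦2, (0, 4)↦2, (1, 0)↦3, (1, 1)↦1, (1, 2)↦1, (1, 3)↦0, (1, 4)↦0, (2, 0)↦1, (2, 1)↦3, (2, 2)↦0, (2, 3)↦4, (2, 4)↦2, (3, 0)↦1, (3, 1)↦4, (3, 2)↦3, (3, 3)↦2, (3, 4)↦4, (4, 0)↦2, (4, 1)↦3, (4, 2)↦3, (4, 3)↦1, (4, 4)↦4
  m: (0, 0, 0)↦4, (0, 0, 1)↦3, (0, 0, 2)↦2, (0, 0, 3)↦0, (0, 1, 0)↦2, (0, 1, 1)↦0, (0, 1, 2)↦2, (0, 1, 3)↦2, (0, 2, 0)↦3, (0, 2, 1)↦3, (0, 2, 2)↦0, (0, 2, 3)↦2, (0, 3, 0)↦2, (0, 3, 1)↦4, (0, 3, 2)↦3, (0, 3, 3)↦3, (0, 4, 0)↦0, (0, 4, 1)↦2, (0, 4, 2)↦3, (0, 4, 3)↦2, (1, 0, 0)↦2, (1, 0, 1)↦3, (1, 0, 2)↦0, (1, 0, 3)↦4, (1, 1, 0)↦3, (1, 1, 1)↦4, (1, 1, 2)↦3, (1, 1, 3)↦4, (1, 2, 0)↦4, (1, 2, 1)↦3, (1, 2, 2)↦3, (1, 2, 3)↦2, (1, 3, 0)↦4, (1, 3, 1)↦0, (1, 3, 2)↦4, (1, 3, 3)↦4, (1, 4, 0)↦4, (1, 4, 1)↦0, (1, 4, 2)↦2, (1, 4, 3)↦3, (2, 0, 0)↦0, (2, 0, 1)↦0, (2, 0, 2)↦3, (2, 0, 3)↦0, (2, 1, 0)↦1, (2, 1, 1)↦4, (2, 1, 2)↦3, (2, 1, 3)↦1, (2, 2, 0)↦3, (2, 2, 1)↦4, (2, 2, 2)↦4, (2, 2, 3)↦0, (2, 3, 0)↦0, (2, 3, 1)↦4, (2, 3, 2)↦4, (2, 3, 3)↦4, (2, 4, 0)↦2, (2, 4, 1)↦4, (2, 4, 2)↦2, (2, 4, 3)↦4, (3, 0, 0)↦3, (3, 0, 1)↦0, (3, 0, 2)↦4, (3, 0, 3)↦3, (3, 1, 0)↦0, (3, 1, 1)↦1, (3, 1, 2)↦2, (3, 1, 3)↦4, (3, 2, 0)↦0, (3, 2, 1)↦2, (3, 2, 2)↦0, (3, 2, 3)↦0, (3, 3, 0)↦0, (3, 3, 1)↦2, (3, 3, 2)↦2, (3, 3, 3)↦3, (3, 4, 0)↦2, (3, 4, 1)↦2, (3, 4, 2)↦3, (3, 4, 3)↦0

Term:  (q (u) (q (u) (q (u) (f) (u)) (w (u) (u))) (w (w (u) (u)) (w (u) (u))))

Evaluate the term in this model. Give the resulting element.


  u = 4
  u = 4
  u = 4
  f = 0
  u = 4
  (q (u) (f) (u)) = q(4, 0, 4) = 0
  u = 4
  u = 4
  (w (u) (u)) = w(4, 4) = 4
  (q (u) (q (u) (f) (u)) (w (u) (u))) = q(4, 0, 4) = 0
  u = 4
  u = 4
  (w (u) (u)) = w(4, 4) = 4
  u = 4
  u = 4
  (w (u) (u)) = w(4, 4) = 4
  (w (w (u) (u)) (w (u) (u))) = w(4, 4) = 4
  (q (u) (q (u) (q (u) (f) (u)) (w (u) (u))) (w (w (u) (u)) (w (u) (u)))) = q(4, 0, 4) = 0

value = 0
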